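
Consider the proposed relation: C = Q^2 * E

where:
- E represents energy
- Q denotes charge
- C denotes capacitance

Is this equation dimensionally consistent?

No

E (energy) has dimensions [L^2 M T^-2].
Q (charge) has dimensions [I T].
C (capacitance) has dimensions [I^2 L^-2 M^-1 T^4].

Left side: [I^2 L^-2 M^-1 T^4]
Right side: [I^2 L^2 M]

The two sides have different dimensions, so the equation is NOT dimensionally consistent.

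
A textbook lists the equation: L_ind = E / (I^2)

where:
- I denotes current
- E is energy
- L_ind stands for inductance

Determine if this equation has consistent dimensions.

Yes

I (current) has dimensions [I].
E (energy) has dimensions [L^2 M T^-2].
L_ind (inductance) has dimensions [I^-2 L^2 M T^-2].

Left side: [I^-2 L^2 M T^-2]
Right side: [I^-2 L^2 M T^-2]

Both sides have the same dimensions, so the equation is dimensionally consistent.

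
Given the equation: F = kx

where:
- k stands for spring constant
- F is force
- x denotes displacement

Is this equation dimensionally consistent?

Yes

k (spring constant) has dimensions [M T^-2].
F (force) has dimensions [L M T^-2].
x (displacement) has dimensions [L].

Left side: [L M T^-2]
Right side: [L M T^-2]

Both sides have the same dimensions, so the equation is dimensionally consistent.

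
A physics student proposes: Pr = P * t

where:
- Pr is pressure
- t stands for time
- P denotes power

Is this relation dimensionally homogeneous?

No

Pr (pressure) has dimensions [L^-1 M T^-2].
t (time) has dimensions [T].
P (power) has dimensions [L^2 M T^-3].

Left side: [L^-1 M T^-2]
Right side: [L^2 M T^-2]

The two sides have different dimensions, so the equation is NOT dimensionally consistent.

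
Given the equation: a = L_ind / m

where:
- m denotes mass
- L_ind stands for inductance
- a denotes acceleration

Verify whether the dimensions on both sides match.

No

m (mass) has dimensions [M].
L_ind (inductance) has dimensions [I^-2 L^2 M T^-2].
a (acceleration) has dimensions [L T^-2].

Left side: [L T^-2]
Right side: [I^-2 L^2 T^-2]

The two sides have different dimensions, so the equation is NOT dimensionally consistent.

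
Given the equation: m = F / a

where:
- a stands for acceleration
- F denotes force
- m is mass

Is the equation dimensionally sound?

Yes

a (acceleration) has dimensions [L T^-2].
F (force) has dimensions [L M T^-2].
m (mass) has dimensions [M].

Left side: [M]
Right side: [M]

Both sides have the same dimensions, so the equation is dimensionally consistent.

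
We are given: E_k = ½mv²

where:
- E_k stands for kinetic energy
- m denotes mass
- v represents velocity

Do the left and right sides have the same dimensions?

Yes

E_k (kinetic energy) has dimensions [L^2 M T^-2].
m (mass) has dimensions [M].
v (velocity) has dimensions [L T^-1].

Left side: [L^2 M T^-2]
Right side: [L^2 M T^-2]

Both sides have the same dimensions, so the equation is dimensionally consistent.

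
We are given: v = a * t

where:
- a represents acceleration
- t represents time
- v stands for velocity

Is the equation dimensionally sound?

Yes

a (acceleration) has dimensions [L T^-2].
t (time) has dimensions [T].
v (velocity) has dimensions [L T^-1].

Left side: [L T^-1]
Right side: [L T^-1]

Both sides have the same dimensions, so the equation is dimensionally consistent.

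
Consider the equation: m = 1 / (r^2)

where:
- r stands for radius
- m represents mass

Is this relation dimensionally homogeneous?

No

r (radius) has dimensions [L].
m (mass) has dimensions [M].

Left side: [M]
Right side: [L^-2]

The two sides have different dimensions, so the equation is NOT dimensionally consistent.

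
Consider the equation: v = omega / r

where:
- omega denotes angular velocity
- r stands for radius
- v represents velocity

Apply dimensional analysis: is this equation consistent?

No

omega (angular velocity) has dimensions [T^-1].
r (radius) has dimensions [L].
v (velocity) has dimensions [L T^-1].

Left side: [L T^-1]
Right side: [L^-1 T^-1]

The two sides have different dimensions, so the equation is NOT dimensionally consistent.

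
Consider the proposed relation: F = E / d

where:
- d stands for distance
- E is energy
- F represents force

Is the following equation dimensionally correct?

Yes

d (distance) has dimensions [L].
E (energy) has dimensions [L^2 M T^-2].
F (force) has dimensions [L M T^-2].

Left side: [L M T^-2]
Right side: [L M T^-2]

Both sides have the same dimensions, so the equation is dimensionally consistent.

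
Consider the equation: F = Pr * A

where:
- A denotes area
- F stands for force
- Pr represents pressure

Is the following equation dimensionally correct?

Yes

A (area) has dimensions [L^2].
F (force) has dimensions [L M T^-2].
Pr (pressure) has dimensions [L^-1 M T^-2].

Left side: [L M T^-2]
Right side: [L M T^-2]

Both sides have the same dimensions, so the equation is dimensionally consistent.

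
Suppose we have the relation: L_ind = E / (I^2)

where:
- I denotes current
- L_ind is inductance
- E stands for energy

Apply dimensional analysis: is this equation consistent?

Yes

I (current) has dimensions [I].
L_ind (inductance) has dimensions [I^-2 L^2 M T^-2].
E (energy) has dimensions [L^2 M T^-2].

Left side: [I^-2 L^2 M T^-2]
Right side: [I^-2 L^2 M T^-2]

Both sides have the same dimensions, so the equation is dimensionally consistent.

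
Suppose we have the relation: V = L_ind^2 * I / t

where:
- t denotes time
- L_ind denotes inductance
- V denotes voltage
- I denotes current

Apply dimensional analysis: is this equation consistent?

No

t (time) has dimensions [T].
L_ind (inductance) has dimensions [I^-2 L^2 M T^-2].
V (voltage) has dimensions [I^-1 L^2 M T^-3].
I (current) has dimensions [I].

Left side: [I^-1 L^2 M T^-3]
Right side: [I^-3 L^4 M^2 T^-5]

The two sides have different dimensions, so the equation is NOT dimensionally consistent.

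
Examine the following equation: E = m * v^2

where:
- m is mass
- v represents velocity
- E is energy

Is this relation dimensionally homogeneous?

Yes

m (mass) has dimensions [M].
v (velocity) has dimensions [L T^-1].
E (energy) has dimensions [L^2 M T^-2].

Left side: [L^2 M T^-2]
Right side: [L^2 M T^-2]

Both sides have the same dimensions, so the equation is dimensionally consistent.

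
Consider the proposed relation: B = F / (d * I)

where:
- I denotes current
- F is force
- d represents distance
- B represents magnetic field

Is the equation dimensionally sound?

Yes

I (current) has dimensions [I].
F (force) has dimensions [L M T^-2].
d (distance) has dimensions [L].
B (magnetic field) has dimensions [I^-1 M T^-2].

Left side: [I^-1 M T^-2]
Right side: [I^-1 M T^-2]

Both sides have the same dimensions, so the equation is dimensionally consistent.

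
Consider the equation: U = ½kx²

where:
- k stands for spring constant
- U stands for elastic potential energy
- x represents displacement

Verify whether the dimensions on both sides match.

Yes

k (spring constant) has dimensions [M T^-2].
U (elastic potential energy) has dimensions [L^2 M T^-2].
x (displacement) has dimensions [L].

Left side: [L^2 M T^-2]
Right side: [L^2 M T^-2]

Both sides have the same dimensions, so the equation is dimensionally consistent.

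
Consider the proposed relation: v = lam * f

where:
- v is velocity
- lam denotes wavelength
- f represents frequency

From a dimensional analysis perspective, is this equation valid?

Yes

v (velocity) has dimensions [L T^-1].
lam (wavelength) has dimensions [L].
f (frequency) has dimensions [T^-1].

Left side: [L T^-1]
Right side: [L T^-1]

Both sides have the same dimensions, so the equation is dimensionally consistent.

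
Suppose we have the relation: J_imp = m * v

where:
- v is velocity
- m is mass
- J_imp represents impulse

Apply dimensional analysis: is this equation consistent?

Yes

v (velocity) has dimensions [L T^-1].
m (mass) has dimensions [M].
J_imp (impulse) has dimensions [L M T^-1].

Left side: [L M T^-1]
Right side: [L M T^-1]

Both sides have the same dimensions, so the equation is dimensionally consistent.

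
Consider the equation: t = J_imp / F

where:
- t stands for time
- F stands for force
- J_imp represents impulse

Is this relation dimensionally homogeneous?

Yes

t (time) has dimensions [T].
F (force) has dimensions [L M T^-2].
J_imp (impulse) has dimensions [L M T^-1].

Left side: [T]
Right side: [T]

Both sides have the same dimensions, so the equation is dimensionally consistent.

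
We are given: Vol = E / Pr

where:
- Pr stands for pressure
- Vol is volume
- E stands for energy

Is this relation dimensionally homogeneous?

Yes

Pr (pressure) has dimensions [L^-1 M T^-2].
Vol (volume) has dimensions [L^3].
E (energy) has dimensions [L^2 M T^-2].

Left side: [L^3]
Right side: [L^3]

Both sides have the same dimensions, so the equation is dimensionally consistent.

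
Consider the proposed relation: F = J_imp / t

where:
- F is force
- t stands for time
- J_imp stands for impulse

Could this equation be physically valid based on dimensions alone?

Yes

F (force) has dimensions [L M T^-2].
t (time) has dimensions [T].
J_imp (impulse) has dimensions [L M T^-1].

Left side: [L M T^-2]
Right side: [L M T^-2]

Both sides have the same dimensions, so the equation is dimensionally consistent.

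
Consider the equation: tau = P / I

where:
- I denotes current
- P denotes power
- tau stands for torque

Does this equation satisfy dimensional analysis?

No

I (current) has dimensions [I].
P (power) has dimensions [L^2 M T^-3].
tau (torque) has dimensions [L^2 M T^-2].

Left side: [L^2 M T^-2]
Right side: [I^-1 L^2 M T^-3]

The two sides have different dimensions, so the equation is NOT dimensionally consistent.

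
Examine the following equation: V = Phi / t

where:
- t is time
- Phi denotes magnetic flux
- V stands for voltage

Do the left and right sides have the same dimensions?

Yes

t (time) has dimensions [T].
Phi (magnetic flux) has dimensions [I^-1 L^2 M T^-2].
V (voltage) has dimensions [I^-1 L^2 M T^-3].

Left side: [I^-1 L^2 M T^-3]
Right side: [I^-1 L^2 M T^-3]

Both sides have the same dimensions, so the equation is dimensionally consistent.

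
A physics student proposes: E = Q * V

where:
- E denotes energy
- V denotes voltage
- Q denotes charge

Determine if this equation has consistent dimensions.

Yes

E (energy) has dimensions [L^2 M T^-2].
V (voltage) has dimensions [I^-1 L^2 M T^-3].
Q (charge) has dimensions [I T].

Left side: [L^2 M T^-2]
Right side: [L^2 M T^-2]

Both sides have the same dimensions, so the equation is dimensionally consistent.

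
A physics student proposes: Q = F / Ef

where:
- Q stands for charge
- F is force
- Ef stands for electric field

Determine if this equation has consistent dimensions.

Yes

Q (charge) has dimensions [I T].
F (force) has dimensions [L M T^-2].
Ef (electric field) has dimensions [I^-1 L M T^-3].

Left side: [I T]
Right side: [I T]

Both sides have the same dimensions, so the equation is dimensionally consistent.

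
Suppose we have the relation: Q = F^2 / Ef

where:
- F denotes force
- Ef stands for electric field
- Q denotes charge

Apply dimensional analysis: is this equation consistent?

No

F (force) has dimensions [L M T^-2].
Ef (electric field) has dimensions [I^-1 L M T^-3].
Q (charge) has dimensions [I T].

Left side: [I T]
Right side: [I L M T^-1]

The two sides have different dimensions, so the equation is NOT dimensionally consistent.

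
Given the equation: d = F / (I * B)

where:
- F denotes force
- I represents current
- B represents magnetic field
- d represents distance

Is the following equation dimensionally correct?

Yes

F (force) has dimensions [L M T^-2].
I (current) has dimensions [I].
B (magnetic field) has dimensions [I^-1 M T^-2].
d (distance) has dimensions [L].

Left side: [L]
Right side: [L]

Both sides have the same dimensions, so the equation is dimensionally consistent.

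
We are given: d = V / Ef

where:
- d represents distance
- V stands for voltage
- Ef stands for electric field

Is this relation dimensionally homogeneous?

Yes

d (distance) has dimensions [L].
V (voltage) has dimensions [I^-1 L^2 M T^-3].
Ef (electric field) has dimensions [I^-1 L M T^-3].

Left side: [L]
Right side: [L]

Both sides have the same dimensions, so the equation is dimensionally consistent.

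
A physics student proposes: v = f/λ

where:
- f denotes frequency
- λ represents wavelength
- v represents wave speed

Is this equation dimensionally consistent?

No

f (frequency) has dimensions [T^-1].
λ (wavelength) has dimensions [L].
v (wave speed) has dimensions [L T^-1].

Left side: [L T^-1]
Right side: [L^-1 T^-1]

The two sides have different dimensions, so the equation is NOT dimensionally consistent.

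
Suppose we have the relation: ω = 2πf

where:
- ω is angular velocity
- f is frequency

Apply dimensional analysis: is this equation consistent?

Yes

ω (angular velocity) has dimensions [T^-1].
f (frequency) has dimensions [T^-1].

Left side: [T^-1]
Right side: [T^-1]

Both sides have the same dimensions, so the equation is dimensionally consistent.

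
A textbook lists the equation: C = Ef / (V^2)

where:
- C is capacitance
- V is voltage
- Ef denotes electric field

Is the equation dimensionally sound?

No

C (capacitance) has dimensions [I^2 L^-2 M^-1 T^4].
V (voltage) has dimensions [I^-1 L^2 M T^-3].
Ef (electric field) has dimensions [I^-1 L M T^-3].

Left side: [I^2 L^-2 M^-1 T^4]
Right side: [I L^-3 M^-1 T^3]

The two sides have different dimensions, so the equation is NOT dimensionally consistent.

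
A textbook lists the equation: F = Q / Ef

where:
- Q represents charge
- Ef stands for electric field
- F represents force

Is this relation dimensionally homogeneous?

No

Q (charge) has dimensions [I T].
Ef (electric field) has dimensions [I^-1 L M T^-3].
F (force) has dimensions [L M T^-2].

Left side: [L M T^-2]
Right side: [I^2 L^-1 M^-1 T^4]

The two sides have different dimensions, so the equation is NOT dimensionally consistent.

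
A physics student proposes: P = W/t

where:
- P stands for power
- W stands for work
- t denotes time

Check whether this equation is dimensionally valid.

Yes

P (power) has dimensions [L^2 M T^-3].
W (work) has dimensions [L^2 M T^-2].
t (time) has dimensions [T].

Left side: [L^2 M T^-3]
Right side: [L^2 M T^-3]

Both sides have the same dimensions, so the equation is dimensionally consistent.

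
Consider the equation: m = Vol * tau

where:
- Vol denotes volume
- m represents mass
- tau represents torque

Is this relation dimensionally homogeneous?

No

Vol (volume) has dimensions [L^3].
m (mass) has dimensions [M].
tau (torque) has dimensions [L^2 M T^-2].

Left side: [M]
Right side: [L^5 M T^-2]

The two sides have different dimensions, so the equation is NOT dimensionally consistent.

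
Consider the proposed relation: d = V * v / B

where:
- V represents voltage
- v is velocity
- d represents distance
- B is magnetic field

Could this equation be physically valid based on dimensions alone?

No

V (voltage) has dimensions [I^-1 L^2 M T^-3].
v (velocity) has dimensions [L T^-1].
d (distance) has dimensions [L].
B (magnetic field) has dimensions [I^-1 M T^-2].

Left side: [L]
Right side: [L^3 T^-2]

The two sides have different dimensions, so the equation is NOT dimensionally consistent.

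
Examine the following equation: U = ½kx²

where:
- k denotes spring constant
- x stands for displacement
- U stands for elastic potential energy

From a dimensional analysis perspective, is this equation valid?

Yes

k (spring constant) has dimensions [M T^-2].
x (displacement) has dimensions [L].
U (elastic potential energy) has dimensions [L^2 M T^-2].

Left side: [L^2 M T^-2]
Right side: [L^2 M T^-2]

Both sides have the same dimensions, so the equation is dimensionally consistent.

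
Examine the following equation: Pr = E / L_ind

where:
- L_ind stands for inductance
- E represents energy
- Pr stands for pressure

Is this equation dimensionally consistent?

No

L_ind (inductance) has dimensions [I^-2 L^2 M T^-2].
E (energy) has dimensions [L^2 M T^-2].
Pr (pressure) has dimensions [L^-1 M T^-2].

Left side: [L^-1 M T^-2]
Right side: [I^2]

The two sides have different dimensions, so the equation is NOT dimensionally consistent.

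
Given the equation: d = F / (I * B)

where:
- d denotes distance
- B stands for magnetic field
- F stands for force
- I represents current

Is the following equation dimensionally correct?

Yes

d (distance) has dimensions [L].
B (magnetic field) has dimensions [I^-1 M T^-2].
F (force) has dimensions [L M T^-2].
I (current) has dimensions [I].

Left side: [L]
Right side: [L]

Both sides have the same dimensions, so the equation is dimensionally consistent.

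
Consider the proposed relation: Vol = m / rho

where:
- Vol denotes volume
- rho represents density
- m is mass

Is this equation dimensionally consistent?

Yes

Vol (volume) has dimensions [L^3].
rho (density) has dimensions [L^-3 M].
m (mass) has dimensions [M].

Left side: [L^3]
Right side: [L^3]

Both sides have the same dimensions, so the equation is dimensionally consistent.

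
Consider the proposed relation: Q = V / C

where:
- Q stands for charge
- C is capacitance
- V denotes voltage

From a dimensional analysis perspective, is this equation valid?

No

Q (charge) has dimensions [I T].
C (capacitance) has dimensions [I^2 L^-2 M^-1 T^4].
V (voltage) has dimensions [I^-1 L^2 M T^-3].

Left side: [I T]
Right side: [I^-3 L^4 M^2 T^-7]

The two sides have different dimensions, so the equation is NOT dimensionally consistent.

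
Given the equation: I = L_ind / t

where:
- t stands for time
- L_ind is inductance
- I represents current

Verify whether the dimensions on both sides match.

No

t (time) has dimensions [T].
L_ind (inductance) has dimensions [I^-2 L^2 M T^-2].
I (current) has dimensions [I].

Left side: [I]
Right side: [I^-2 L^2 M T^-3]

The two sides have different dimensions, so the equation is NOT dimensionally consistent.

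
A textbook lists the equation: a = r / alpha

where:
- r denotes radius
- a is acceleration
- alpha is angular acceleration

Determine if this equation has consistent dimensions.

No

r (radius) has dimensions [L].
a (acceleration) has dimensions [L T^-2].
alpha (angular acceleration) has dimensions [T^-2].

Left side: [L T^-2]
Right side: [L T^2]

The two sides have different dimensions, so the equation is NOT dimensionally consistent.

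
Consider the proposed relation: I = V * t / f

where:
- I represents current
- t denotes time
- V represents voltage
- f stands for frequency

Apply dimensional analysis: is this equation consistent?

No

I (current) has dimensions [I].
t (time) has dimensions [T].
V (voltage) has dimensions [I^-1 L^2 M T^-3].
f (frequency) has dimensions [T^-1].

Left side: [I]
Right side: [I^-1 L^2 M T^-1]

The two sides have different dimensions, so the equation is NOT dimensionally consistent.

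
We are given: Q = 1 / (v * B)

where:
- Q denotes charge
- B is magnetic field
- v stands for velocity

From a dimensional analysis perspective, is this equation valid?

No

Q (charge) has dimensions [I T].
B (magnetic field) has dimensions [I^-1 M T^-2].
v (velocity) has dimensions [L T^-1].

Left side: [I T]
Right side: [I L^-1 M^-1 T^3]

The two sides have different dimensions, so the equation is NOT dimensionally consistent.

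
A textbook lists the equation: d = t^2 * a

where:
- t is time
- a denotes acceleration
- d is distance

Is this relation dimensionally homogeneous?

Yes

t (time) has dimensions [T].
a (acceleration) has dimensions [L T^-2].
d (distance) has dimensions [L].

Left side: [L]
Right side: [L]

Both sides have the same dimensions, so the equation is dimensionally consistent.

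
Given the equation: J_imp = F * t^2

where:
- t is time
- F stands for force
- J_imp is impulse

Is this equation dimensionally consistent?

No

t (time) has dimensions [T].
F (force) has dimensions [L M T^-2].
J_imp (impulse) has dimensions [L M T^-1].

Left side: [L M T^-1]
Right side: [L M]

The two sides have different dimensions, so the equation is NOT dimensionally consistent.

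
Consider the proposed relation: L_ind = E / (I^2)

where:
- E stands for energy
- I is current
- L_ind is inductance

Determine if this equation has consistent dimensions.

Yes

E (energy) has dimensions [L^2 M T^-2].
I (current) has dimensions [I].
L_ind (inductance) has dimensions [I^-2 L^2 M T^-2].

Left side: [I^-2 L^2 M T^-2]
Right side: [I^-2 L^2 M T^-2]

Both sides have the same dimensions, so the equation is dimensionally consistent.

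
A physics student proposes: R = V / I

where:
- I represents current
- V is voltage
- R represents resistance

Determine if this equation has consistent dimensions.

Yes

I (current) has dimensions [I].
V (voltage) has dimensions [I^-1 L^2 M T^-3].
R (resistance) has dimensions [I^-2 L^2 M T^-3].

Left side: [I^-2 L^2 M T^-3]
Right side: [I^-2 L^2 M T^-3]

Both sides have the same dimensions, so the equation is dimensionally consistent.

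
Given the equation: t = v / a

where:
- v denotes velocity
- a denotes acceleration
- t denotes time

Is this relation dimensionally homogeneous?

Yes

v (velocity) has dimensions [L T^-1].
a (acceleration) has dimensions [L T^-2].
t (time) has dimensions [T].

Left side: [T]
Right side: [T]

Both sides have the same dimensions, so the equation is dimensionally consistent.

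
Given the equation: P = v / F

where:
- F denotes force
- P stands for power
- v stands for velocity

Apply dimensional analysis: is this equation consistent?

No

F (force) has dimensions [L M T^-2].
P (power) has dimensions [L^2 M T^-3].
v (velocity) has dimensions [L T^-1].

Left side: [L^2 M T^-3]
Right side: [M^-1 T]

The two sides have different dimensions, so the equation is NOT dimensionally consistent.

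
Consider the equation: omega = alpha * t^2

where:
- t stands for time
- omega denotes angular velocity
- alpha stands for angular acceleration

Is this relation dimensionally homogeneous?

No

t (time) has dimensions [T].
omega (angular velocity) has dimensions [T^-1].
alpha (angular acceleration) has dimensions [T^-2].

Left side: [T^-1]
Right side: [dimensionless]

The two sides have different dimensions, so the equation is NOT dimensionally consistent.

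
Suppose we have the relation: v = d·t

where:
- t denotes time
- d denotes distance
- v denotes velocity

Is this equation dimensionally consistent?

No

t (time) has dimensions [T].
d (distance) has dimensions [L].
v (velocity) has dimensions [L T^-1].

Left side: [L T^-1]
Right side: [L T]

The two sides have different dimensions, so the equation is NOT dimensionally consistent.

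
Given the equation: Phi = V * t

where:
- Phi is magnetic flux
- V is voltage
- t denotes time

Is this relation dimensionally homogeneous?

Yes

Phi (magnetic flux) has dimensions [I^-1 L^2 M T^-2].
V (voltage) has dimensions [I^-1 L^2 M T^-3].
t (time) has dimensions [T].

Left side: [I^-1 L^2 M T^-2]
Right side: [I^-1 L^2 M T^-2]

Both sides have the same dimensions, so the equation is dimensionally consistent.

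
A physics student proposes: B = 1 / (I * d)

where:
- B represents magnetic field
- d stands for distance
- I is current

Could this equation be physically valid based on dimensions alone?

No

B (magnetic field) has dimensions [I^-1 M T^-2].
d (distance) has dimensions [L].
I (current) has dimensions [I].

Left side: [I^-1 M T^-2]
Right side: [I^-1 L^-1]

The two sides have different dimensions, so the equation is NOT dimensionally consistent.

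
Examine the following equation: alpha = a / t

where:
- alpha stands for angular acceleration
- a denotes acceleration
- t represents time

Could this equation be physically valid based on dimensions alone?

No

alpha (angular acceleration) has dimensions [T^-2].
a (acceleration) has dimensions [L T^-2].
t (time) has dimensions [T].

Left side: [T^-2]
Right side: [L T^-3]

The two sides have different dimensions, so the equation is NOT dimensionally consistent.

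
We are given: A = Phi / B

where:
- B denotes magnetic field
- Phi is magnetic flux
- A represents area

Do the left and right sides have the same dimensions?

Yes

B (magnetic field) has dimensions [I^-1 M T^-2].
Phi (magnetic flux) has dimensions [I^-1 L^2 M T^-2].
A (area) has dimensions [L^2].

Left side: [L^2]
Right side: [L^2]

Both sides have the same dimensions, so the equation is dimensionally consistent.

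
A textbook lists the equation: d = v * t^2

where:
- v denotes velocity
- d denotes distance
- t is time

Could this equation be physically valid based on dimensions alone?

No

v (velocity) has dimensions [L T^-1].
d (distance) has dimensions [L].
t (time) has dimensions [T].

Left side: [L]
Right side: [L T]

The two sides have different dimensions, so the equation is NOT dimensionally consistent.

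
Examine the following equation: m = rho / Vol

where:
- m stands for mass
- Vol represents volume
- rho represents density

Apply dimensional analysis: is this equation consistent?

No

m (mass) has dimensions [M].
Vol (volume) has dimensions [L^3].
rho (density) has dimensions [L^-3 M].

Left side: [M]
Right side: [L^-6 M]

The two sides have different dimensions, so the equation is NOT dimensionally consistent.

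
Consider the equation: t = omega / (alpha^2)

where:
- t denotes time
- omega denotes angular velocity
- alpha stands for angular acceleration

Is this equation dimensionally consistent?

No

t (time) has dimensions [T].
omega (angular velocity) has dimensions [T^-1].
alpha (angular acceleration) has dimensions [T^-2].

Left side: [T]
Right side: [T^3]

The two sides have different dimensions, so the equation is NOT dimensionally consistent.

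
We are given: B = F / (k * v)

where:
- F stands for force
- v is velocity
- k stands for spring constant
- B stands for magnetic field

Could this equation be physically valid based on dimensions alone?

No

F (force) has dimensions [L M T^-2].
v (velocity) has dimensions [L T^-1].
k (spring constant) has dimensions [M T^-2].
B (magnetic field) has dimensions [I^-1 M T^-2].

Left side: [I^-1 M T^-2]
Right side: [T]

The two sides have different dimensions, so the equation is NOT dimensionally consistent.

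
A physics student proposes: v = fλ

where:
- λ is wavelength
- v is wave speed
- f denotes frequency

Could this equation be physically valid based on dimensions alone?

Yes

λ (wavelength) has dimensions [L].
v (wave speed) has dimensions [L T^-1].
f (frequency) has dimensions [T^-1].

Left side: [L T^-1]
Right side: [L T^-1]

Both sides have the same dimensions, so the equation is dimensionally consistent.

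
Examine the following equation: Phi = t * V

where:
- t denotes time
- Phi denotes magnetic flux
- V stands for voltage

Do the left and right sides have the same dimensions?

Yes

t (time) has dimensions [T].
Phi (magnetic flux) has dimensions [I^-1 L^2 M T^-2].
V (voltage) has dimensions [I^-1 L^2 M T^-3].

Left side: [I^-1 L^2 M T^-2]
Right side: [I^-1 L^2 M T^-2]

Both sides have the same dimensions, so the equation is dimensionally consistent.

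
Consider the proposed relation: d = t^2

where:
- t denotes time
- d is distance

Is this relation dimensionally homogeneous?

No

t (time) has dimensions [T].
d (distance) has dimensions [L].

Left side: [L]
Right side: [T^2]

The two sides have different dimensions, so the equation is NOT dimensionally consistent.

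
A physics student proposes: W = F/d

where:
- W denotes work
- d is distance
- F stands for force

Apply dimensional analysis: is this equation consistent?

No

W (work) has dimensions [L^2 M T^-2].
d (distance) has dimensions [L].
F (force) has dimensions [L M T^-2].

Left side: [L^2 M T^-2]
Right side: [M T^-2]

The two sides have different dimensions, so the equation is NOT dimensionally consistent.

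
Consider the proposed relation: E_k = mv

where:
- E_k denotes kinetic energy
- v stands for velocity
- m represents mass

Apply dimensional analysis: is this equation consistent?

No

E_k (kinetic energy) has dimensions [L^2 M T^-2].
v (velocity) has dimensions [L T^-1].
m (mass) has dimensions [M].

Left side: [L^2 M T^-2]
Right side: [L M T^-1]

The two sides have different dimensions, so the equation is NOT dimensionally consistent.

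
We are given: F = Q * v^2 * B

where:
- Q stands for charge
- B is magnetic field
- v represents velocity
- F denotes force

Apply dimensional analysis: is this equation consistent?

No

Q (charge) has dimensions [I T].
B (magnetic field) has dimensions [I^-1 M T^-2].
v (velocity) has dimensions [L T^-1].
F (force) has dimensions [L M T^-2].

Left side: [L M T^-2]
Right side: [L^2 M T^-3]

The two sides have different dimensions, so the equation is NOT dimensionally consistent.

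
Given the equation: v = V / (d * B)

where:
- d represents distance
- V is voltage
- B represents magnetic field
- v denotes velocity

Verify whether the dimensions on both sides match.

Yes

d (distance) has dimensions [L].
V (voltage) has dimensions [I^-1 L^2 M T^-3].
B (magnetic field) has dimensions [I^-1 M T^-2].
v (velocity) has dimensions [L T^-1].

Left side: [L T^-1]
Right side: [L T^-1]

Both sides have the same dimensions, so the equation is dimensionally consistent.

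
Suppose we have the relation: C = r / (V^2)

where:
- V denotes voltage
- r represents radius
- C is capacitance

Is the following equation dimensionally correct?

No

V (voltage) has dimensions [I^-1 L^2 M T^-3].
r (radius) has dimensions [L].
C (capacitance) has dimensions [I^2 L^-2 M^-1 T^4].

Left side: [I^2 L^-2 M^-1 T^4]
Right side: [I^2 L^-3 M^-2 T^6]

The two sides have different dimensions, so the equation is NOT dimensionally consistent.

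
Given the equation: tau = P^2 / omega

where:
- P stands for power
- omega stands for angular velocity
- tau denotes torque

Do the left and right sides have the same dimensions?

No

P (power) has dimensions [L^2 M T^-3].
omega (angular velocity) has dimensions [T^-1].
tau (torque) has dimensions [L^2 M T^-2].

Left side: [L^2 M T^-2]
Right side: [L^4 M^2 T^-5]

The two sides have different dimensions, so the equation is NOT dimensionally consistent.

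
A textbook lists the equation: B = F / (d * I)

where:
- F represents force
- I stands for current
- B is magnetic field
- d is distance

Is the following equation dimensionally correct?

Yes

F (force) has dimensions [L M T^-2].
I (current) has dimensions [I].
B (magnetic field) has dimensions [I^-1 M T^-2].
d (distance) has dimensions [L].

Left side: [I^-1 M T^-2]
Right side: [I^-1 M T^-2]

Both sides have the same dimensions, so the equation is dimensionally consistent.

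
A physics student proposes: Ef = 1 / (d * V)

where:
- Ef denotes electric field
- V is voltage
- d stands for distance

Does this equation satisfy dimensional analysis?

No

Ef (electric field) has dimensions [I^-1 L M T^-3].
V (voltage) has dimensions [I^-1 L^2 M T^-3].
d (distance) has dimensions [L].

Left side: [I^-1 L M T^-3]
Right side: [I L^-3 M^-1 T^3]

The two sides have different dimensions, so the equation is NOT dimensionally consistent.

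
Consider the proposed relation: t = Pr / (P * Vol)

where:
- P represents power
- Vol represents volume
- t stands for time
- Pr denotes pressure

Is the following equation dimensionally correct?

No

P (power) has dimensions [L^2 M T^-3].
Vol (volume) has dimensions [L^3].
t (time) has dimensions [T].
Pr (pressure) has dimensions [L^-1 M T^-2].

Left side: [T]
Right side: [L^-6 T]

The two sides have different dimensions, so the equation is NOT dimensionally consistent.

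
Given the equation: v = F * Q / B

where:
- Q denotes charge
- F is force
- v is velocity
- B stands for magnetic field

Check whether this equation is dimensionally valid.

No

Q (charge) has dimensions [I T].
F (force) has dimensions [L M T^-2].
v (velocity) has dimensions [L T^-1].
B (magnetic field) has dimensions [I^-1 M T^-2].

Left side: [L T^-1]
Right side: [I^2 L T]

The two sides have different dimensions, so the equation is NOT dimensionally consistent.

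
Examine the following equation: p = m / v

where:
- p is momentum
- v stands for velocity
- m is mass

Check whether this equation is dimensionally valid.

No

p (momentum) has dimensions [L M T^-1].
v (velocity) has dimensions [L T^-1].
m (mass) has dimensions [M].

Left side: [L M T^-1]
Right side: [L^-1 M T]

The two sides have different dimensions, so the equation is NOT dimensionally consistent.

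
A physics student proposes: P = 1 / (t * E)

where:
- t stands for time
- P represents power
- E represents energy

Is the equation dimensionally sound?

No

t (time) has dimensions [T].
P (power) has dimensions [L^2 M T^-3].
E (energy) has dimensions [L^2 M T^-2].

Left side: [L^2 M T^-3]
Right side: [L^-2 M^-1 T]

The two sides have different dimensions, so the equation is NOT dimensionally consistent.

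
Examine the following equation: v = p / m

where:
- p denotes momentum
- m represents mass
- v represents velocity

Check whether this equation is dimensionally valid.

Yes

p (momentum) has dimensions [L M T^-1].
m (mass) has dimensions [M].
v (velocity) has dimensions [L T^-1].

Left side: [L T^-1]
Right side: [L T^-1]

Both sides have the same dimensions, so the equation is dimensionally consistent.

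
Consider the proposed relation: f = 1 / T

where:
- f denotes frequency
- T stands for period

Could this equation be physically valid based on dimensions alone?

Yes

f (frequency) has dimensions [T^-1].
T (period) has dimensions [T].

Left side: [T^-1]
Right side: [T^-1]

Both sides have the same dimensions, so the equation is dimensionally consistent.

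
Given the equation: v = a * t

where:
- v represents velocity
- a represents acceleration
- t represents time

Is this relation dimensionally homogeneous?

Yes

v (velocity) has dimensions [L T^-1].
a (acceleration) has dimensions [L T^-2].
t (time) has dimensions [T].

Left side: [L T^-1]
Right side: [L T^-1]

Both sides have the same dimensions, so the equation is dimensionally consistent.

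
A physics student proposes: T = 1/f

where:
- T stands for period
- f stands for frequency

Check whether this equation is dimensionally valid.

Yes

T (period) has dimensions [T].
f (frequency) has dimensions [T^-1].

Left side: [T]
Right side: [T]

Both sides have the same dimensions, so the equation is dimensionally consistent.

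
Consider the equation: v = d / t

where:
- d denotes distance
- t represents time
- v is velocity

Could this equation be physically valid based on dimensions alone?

Yes

d (distance) has dimensions [L].
t (time) has dimensions [T].
v (velocity) has dimensions [L T^-1].

Left side: [L T^-1]
Right side: [L T^-1]

Both sides have the same dimensions, so the equation is dimensionally consistent.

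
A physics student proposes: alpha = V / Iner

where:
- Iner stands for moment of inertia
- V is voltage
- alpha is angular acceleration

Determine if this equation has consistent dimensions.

No

Iner (moment of inertia) has dimensions [L^2 M].
V (voltage) has dimensions [I^-1 L^2 M T^-3].
alpha (angular acceleration) has dimensions [T^-2].

Left side: [T^-2]
Right side: [I^-1 T^-3]

The two sides have different dimensions, so the equation is NOT dimensionally consistent.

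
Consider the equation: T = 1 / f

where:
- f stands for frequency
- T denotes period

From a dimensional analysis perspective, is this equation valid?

Yes

f (frequency) has dimensions [T^-1].
T (period) has dimensions [T].

Left side: [T]
Right side: [T]

Both sides have the same dimensions, so the equation is dimensionally consistent.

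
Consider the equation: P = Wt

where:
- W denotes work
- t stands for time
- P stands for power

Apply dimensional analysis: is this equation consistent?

No

W (work) has dimensions [L^2 M T^-2].
t (time) has dimensions [T].
P (power) has dimensions [L^2 M T^-3].

Left side: [L^2 M T^-3]
Right side: [L^2 M T^-1]

The two sides have different dimensions, so the equation is NOT dimensionally consistent.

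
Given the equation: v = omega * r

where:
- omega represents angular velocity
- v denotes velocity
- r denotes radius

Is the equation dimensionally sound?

Yes

omega (angular velocity) has dimensions [T^-1].
v (velocity) has dimensions [L T^-1].
r (radius) has dimensions [L].

Left side: [L T^-1]
Right side: [L T^-1]

Both sides have the same dimensions, so the equation is dimensionally consistent.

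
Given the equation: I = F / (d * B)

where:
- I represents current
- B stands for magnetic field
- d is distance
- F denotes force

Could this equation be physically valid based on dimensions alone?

Yes

I (current) has dimensions [I].
B (magnetic field) has dimensions [I^-1 M T^-2].
d (distance) has dimensions [L].
F (force) has dimensions [L M T^-2].

Left side: [I]
Right side: [I]

Both sides have the same dimensions, so the equation is dimensionally consistent.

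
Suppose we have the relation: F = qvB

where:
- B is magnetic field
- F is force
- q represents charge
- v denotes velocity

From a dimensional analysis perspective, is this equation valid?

Yes

B (magnetic field) has dimensions [I^-1 M T^-2].
F (force) has dimensions [L M T^-2].
q (charge) has dimensions [I T].
v (velocity) has dimensions [L T^-1].

Left side: [L M T^-2]
Right side: [L M T^-2]

Both sides have the same dimensions, so the equation is dimensionally consistent.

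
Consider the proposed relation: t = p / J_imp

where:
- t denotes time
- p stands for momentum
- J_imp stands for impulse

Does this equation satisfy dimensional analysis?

No

t (time) has dimensions [T].
p (momentum) has dimensions [L M T^-1].
J_imp (impulse) has dimensions [L M T^-1].

Left side: [T]
Right side: [dimensionless]

The two sides have different dimensions, so the equation is NOT dimensionally consistent.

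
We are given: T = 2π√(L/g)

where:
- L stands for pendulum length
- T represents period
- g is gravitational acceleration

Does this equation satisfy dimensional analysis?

Yes

L (pendulum length) has dimensions [L].
T (period) has dimensions [T].
g (gravitational acceleration) has dimensions [L T^-2].

Left side: [T]
Right side: [T]

Both sides have the same dimensions, so the equation is dimensionally consistent.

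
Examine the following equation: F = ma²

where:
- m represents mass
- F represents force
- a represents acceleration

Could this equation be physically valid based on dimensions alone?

No

m (mass) has dimensions [M].
F (force) has dimensions [L M T^-2].
a (acceleration) has dimensions [L T^-2].

Left side: [L M T^-2]
Right side: [L^2 M T^-4]

The two sides have different dimensions, so the equation is NOT dimensionally consistent.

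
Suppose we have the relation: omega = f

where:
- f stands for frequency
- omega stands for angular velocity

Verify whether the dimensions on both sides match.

Yes

f (frequency) has dimensions [T^-1].
omega (angular velocity) has dimensions [T^-1].

Left side: [T^-1]
Right side: [T^-1]

Both sides have the same dimensions, so the equation is dimensionally consistent.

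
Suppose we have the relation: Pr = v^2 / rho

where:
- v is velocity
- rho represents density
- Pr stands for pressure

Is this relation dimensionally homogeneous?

No

v (velocity) has dimensions [L T^-1].
rho (density) has dimensions [L^-3 M].
Pr (pressure) has dimensions [L^-1 M T^-2].

Left side: [L^-1 M T^-2]
Right side: [L^5 M^-1 T^-2]

The two sides have different dimensions, so the equation is NOT dimensionally consistent.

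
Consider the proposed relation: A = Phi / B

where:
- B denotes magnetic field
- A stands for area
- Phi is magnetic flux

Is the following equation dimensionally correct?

Yes

B (magnetic field) has dimensions [I^-1 M T^-2].
A (area) has dimensions [L^2].
Phi (magnetic flux) has dimensions [I^-1 L^2 M T^-2].

Left side: [L^2]
Right side: [L^2]

Both sides have the same dimensions, so the equation is dimensionally consistent.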